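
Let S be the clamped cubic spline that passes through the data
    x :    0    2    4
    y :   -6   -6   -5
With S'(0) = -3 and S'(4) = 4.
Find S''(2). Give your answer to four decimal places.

Let M_i = S''(x_i). Step sizes h_i = 2, 2; slopes of the chords Δ_i = (y_(i+1) - y_i)/h_i = 0, 1/2.
  2·M_0 + 8·M_1 + 2·M_2 = 6(Δ_1 - Δ_0) = 3
Clamped end conditions give two more equations: 2h_0·M_0 + h_0·M_1 = 6(Δ_0 - S'(0)) = 18 and h_1·M_1 + 2h_1·M_2 = 6(S'(4) - Δ_1) = 21.
Forward elimination and back-substitution give M_0 = 47/8, M_1 = -11/4, M_2 = 53/8.

-2.7500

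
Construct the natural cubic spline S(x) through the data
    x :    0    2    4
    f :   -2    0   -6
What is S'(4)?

With σ_i denoting the second derivative at x_i, h_i = 2, 2, and Δ_i = (y_(i+1) − y_i)/h_i = 1, -3:
  2·σ_0 + 8·σ_1 + 2·σ_2 = 6(Δ_1 - Δ_0) = -24
Natural end conditions: σ_0 = σ_2 = 0.
Hence σ_0 = 0, σ_1 = -3, σ_2 = 0.
On [2, 4], S'(x) = b_1 + 2c_1·(x - 2) + 3d_1·(x - 2)² with b_1 = Δ_1 - h_1(2σ_1 + σ_2)/6 = -1, c_1 = σ_1/2 = -3/2, d_1 = (σ_2 - σ_1)/(6h_1) = 1/4. So S'(4) = -4.

-4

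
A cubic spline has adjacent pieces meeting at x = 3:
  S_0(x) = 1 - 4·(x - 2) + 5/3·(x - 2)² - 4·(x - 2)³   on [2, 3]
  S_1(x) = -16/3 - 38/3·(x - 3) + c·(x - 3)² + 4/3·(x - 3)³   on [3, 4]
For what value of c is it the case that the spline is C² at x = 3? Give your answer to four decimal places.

S_0''(x) = 10/3 - 24·(x - 2), so S_0''(3) = -62/3. On the right, S_1''(3) = 2c, so c = -31/3.

-10.3333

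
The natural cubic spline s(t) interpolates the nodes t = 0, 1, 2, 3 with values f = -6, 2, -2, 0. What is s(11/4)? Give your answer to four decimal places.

Write m_i for s''(x_i). With h_i = 1, 1, 1 and divided differences Δ_i = 8, -4, 2, the continuity of s' gives the tridiagonal system
  1·m_0 + 4·m_1 + 1·m_2 = 6(Δ_1 - Δ_0) = -72
  1·m_1 + 4·m_2 + 1·m_3 = 6(Δ_2 - Δ_1) = 36
Natural end conditions: m_0 = m_3 = 0.
Hence m_0 = 0, m_1 = -108/5, m_2 = 72/5, m_3 = 0.
On [2, 3], s(t) = -2 - 14/5·(t - 2) + 36/5·(t - 2)² - 12/5·(t - 2)³.
With (t - 2) = 3/4: s(11/4) = -17/16.

-1.0625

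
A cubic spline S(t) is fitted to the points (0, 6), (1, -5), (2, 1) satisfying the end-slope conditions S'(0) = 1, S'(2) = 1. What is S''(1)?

51

Put m_i = S'' at the i-th knot. Here h = (1, 1) and Δ = (-11, 6), so the interior equations h_(i-1)·m_(i-1) + 2(h_(i-1)+h_i)·m_i + h_i·m_(i+1) = 6(Δ_i − Δ_(i-1)) read
  1·m_0 + 4·m_1 + 1·m_2 = 6(Δ_1 - Δ_0) = 102
Clamped end conditions give two more equations: 2h_0·m_0 + h_0·m_1 = 6(Δ_0 - S'(0)) = -72 and h_1·m_1 + 2h_1·m_2 = 6(S'(2) - Δ_1) = -30.
Hence m_0 = -123/2, m_1 = 51, m_2 = -81/2.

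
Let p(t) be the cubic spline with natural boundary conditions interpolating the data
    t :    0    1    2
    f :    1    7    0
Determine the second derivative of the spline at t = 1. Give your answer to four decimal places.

Write M_i for p''(x_i). With h_i = 1, 1 and divided differences Δ_i = 6, -7, the continuity of p' gives the tridiagonal system
  1·M_0 + 4·M_1 + 1·M_2 = 6(Δ_1 - Δ_0) = -78
Natural end conditions: M_0 = M_2 = 0.
Forward elimination and back-substitution give M_0 = 0, M_1 = -39/2, M_2 = 0.

-19.5000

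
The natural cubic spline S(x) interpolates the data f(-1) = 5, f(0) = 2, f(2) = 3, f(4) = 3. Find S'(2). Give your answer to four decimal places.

0.9091

Let m_i = S''(x_i). Step sizes h_i = 1, 2, 2; slopes of the chords Δ_i = (y_(i+1) - y_i)/h_i = -3, 1/2, 0.
  1·m_0 + 6·m_1 + 2·m_2 = 6(Δ_1 - Δ_0) = 21
  2·m_1 + 8·m_2 + 2·m_3 = 6(Δ_2 - Δ_1) = -3
Natural end conditions: m_0 = m_3 = 0.
Hence m_0 = 0, m_1 = 87/22, m_2 = -15/11, m_3 = 0.
On [2, 4], S'(x) = b_2 + 2c_2·(x - 2) + 3d_2·(x - 2)² with b_2 = Δ_2 - h_2(2m_2 + m_3)/6 = 10/11, c_2 = m_2/2 = -15/22, d_2 = (m_3 - m_2)/(6h_2) = 5/44. So S'(2) = 10/11.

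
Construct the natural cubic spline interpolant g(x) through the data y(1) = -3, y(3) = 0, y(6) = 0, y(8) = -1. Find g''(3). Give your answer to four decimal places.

Put M_i = g'' at the i-th knot. Here h = (2, 3, 2) and Δ = (3/2, 0, -1/2), so the interior equations h_(i-1)·M_(i-1) + 2(h_(i-1)+h_i)·M_i + h_i·M_(i+1) = 6(Δ_i − Δ_(i-1)) read
  2·M_0 + 10·M_1 + 3·M_2 = 6(Δ_1 - Δ_0) = -9
  3·M_1 + 10·M_2 + 2·M_3 = 6(Δ_2 - Δ_1) = -3
Natural end conditions: M_0 = M_3 = 0.
Hence M_0 = 0, M_1 = -81/91, M_2 = -3/91, M_3 = 0.

-0.8901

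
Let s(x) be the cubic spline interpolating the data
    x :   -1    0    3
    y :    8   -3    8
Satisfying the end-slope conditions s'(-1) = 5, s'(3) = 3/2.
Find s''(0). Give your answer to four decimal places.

23.7500

Put M_i = s'' at the i-th knot. Here h = (1, 3) and Δ = (-11, 11/3), so the interior equations h_(i-1)·M_(i-1) + 2(h_(i-1)+h_i)·M_i + h_i·M_(i+1) = 6(Δ_i − Δ_(i-1)) read
  1·M_0 + 8·M_1 + 3·M_2 = 6(Δ_1 - Δ_0) = 88
Clamped end conditions give two more equations: 2h_0·M_0 + h_0·M_1 = 6(Δ_0 - s'(-1)) = -96 and h_1·M_1 + 2h_1·M_2 = 6(s'(3) - Δ_1) = -13.
Hence M_0 = -479/8, M_1 = 95/4, M_2 = -337/24.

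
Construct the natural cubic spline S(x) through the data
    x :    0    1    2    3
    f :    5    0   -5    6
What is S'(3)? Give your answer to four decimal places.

15.2667

With M_i denoting the second derivative at x_i, h_i = 1, 1, 1, and Δ_i = (y_(i+1) − y_i)/h_i = -5, -5, 11:
  1·M_0 + 4·M_1 + 1·M_2 = 6(Δ_1 - Δ_0) = 0
  1·M_1 + 4·M_2 + 1·M_3 = 6(Δ_2 - Δ_1) = 96
Natural end conditions: M_0 = M_3 = 0.
Hence M_0 = 0, M_1 = -32/5, M_2 = 128/5, M_3 = 0.
On [2, 3], S'(x) = b_2 + 2c_2·(x - 2) + 3d_2·(x - 2)² with b_2 = Δ_2 - h_2(2M_2 + M_3)/6 = 37/15, c_2 = M_2/2 = 64/5, d_2 = (M_3 - M_2)/(6h_2) = -64/15. So S'(3) = 229/15.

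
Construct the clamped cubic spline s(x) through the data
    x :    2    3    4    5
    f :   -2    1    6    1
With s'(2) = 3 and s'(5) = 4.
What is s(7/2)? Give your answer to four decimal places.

Write m_i for s''(x_i). With h_i = 1, 1, 1 and divided differences Δ_i = 3, 5, -5, the continuity of s' gives the tridiagonal system
  1·m_0 + 4·m_1 + 1·m_2 = 6(Δ_1 - Δ_0) = 12
  1·m_1 + 4·m_2 + 1·m_3 = 6(Δ_2 - Δ_1) = -60
Clamped end conditions give two more equations: 2h_0·m_0 + h_0·m_1 = 6(Δ_0 - s'(2)) = 0 and h_2·m_2 + 2h_2·m_3 = 6(s'(5) - Δ_2) = 54.
Solving: m_0 = -86/15, m_1 = 172/15, m_2 = -422/15, m_3 = 616/15.
On [3, 4], s(x) = 1 + 88/15·(x - 3) + 86/15·(x - 3)² - 33/5·(x - 3)³.
With (x - 3) = 1/2: s(7/2) = 109/24.

4.5417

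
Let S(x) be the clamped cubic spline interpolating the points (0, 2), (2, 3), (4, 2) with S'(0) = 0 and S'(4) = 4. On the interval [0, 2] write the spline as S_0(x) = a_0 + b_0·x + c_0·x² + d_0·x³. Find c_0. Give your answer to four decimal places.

Write m_i for S''(x_i). With h_i = 2, 2 and divided differences Δ_i = 1/2, -1/2, the continuity of S' gives the tridiagonal system
  2·m_0 + 8·m_1 + 2·m_2 = 6(Δ_1 - Δ_0) = -6
Clamped end conditions give two more equations: 2h_0·m_0 + h_0·m_1 = 6(Δ_0 - S'(0)) = 3 and h_1·m_1 + 2h_1·m_2 = 6(S'(4) - Δ_1) = 27.
Forward elimination and back-substitution give m_0 = 5/2, m_1 = -7/2, m_2 = 17/2.
On [0, 2], with S_0(x) = a_0 + b_0·x + c_0·x² + d_0·x³: c_0 = m_0/2 = 5/4, d_0 = (m_1 - m_0)/(6h_0) = -1/2, b_0 = Δ_0 - h_0(2m_0 + m_1)/6 = 0.

1.2500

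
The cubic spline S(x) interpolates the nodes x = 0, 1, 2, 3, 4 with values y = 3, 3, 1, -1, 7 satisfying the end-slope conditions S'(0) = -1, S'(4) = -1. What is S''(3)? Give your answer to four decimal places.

26.5714

Write M_i for S''(x_i). With h_i = 1, 1, 1, 1 and divided differences Δ_i = 0, -2, -2, 8, the continuity of S' gives the tridiagonal system
  1·M_0 + 4·M_1 + 1·M_2 = 6(Δ_1 - Δ_0) = -12
  1·M_1 + 4·M_2 + 1·M_3 = 6(Δ_2 - Δ_1) = 0
  1·M_2 + 4·M_3 + 1·M_4 = 6(Δ_3 - Δ_2) = 60
Clamped end conditions give two more equations: 2h_0·M_0 + h_0·M_1 = 6(Δ_0 - S'(0)) = 6 and h_3·M_3 + 2h_3·M_4 = 6(S'(4) - Δ_3) = -54.
Solving: M_0 = 30/7, M_1 = -18/7, M_2 = -6, M_3 = 186/7, M_4 = -282/7.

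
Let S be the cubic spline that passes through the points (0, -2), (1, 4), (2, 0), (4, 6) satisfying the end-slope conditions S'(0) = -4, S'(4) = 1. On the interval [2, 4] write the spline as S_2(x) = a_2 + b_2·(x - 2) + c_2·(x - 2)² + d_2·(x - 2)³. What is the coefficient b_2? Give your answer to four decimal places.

Put M_i = S'' at the i-th knot. Here h = (1, 1, 2) and Δ = (6, -4, 3), so the interior equations h_(i-1)·M_(i-1) + 2(h_(i-1)+h_i)·M_i + h_i·M_(i+1) = 6(Δ_i − Δ_(i-1)) read
  1·M_0 + 4·M_1 + 1·M_2 = 6(Δ_1 - Δ_0) = -60
  1·M_1 + 6·M_2 + 2·M_3 = 6(Δ_2 - Δ_1) = 42
Clamped end conditions give two more equations: 2h_0·M_0 + h_0·M_1 = 6(Δ_0 - S'(0)) = 60 and h_2·M_2 + 2h_2·M_3 = 6(S'(4) - Δ_2) = -12.
Forward elimination and back-substitution give M_0 = 496/11, M_1 = -332/11, M_2 = 172/11, M_3 = -119/11.
On [2, 4], with S_2(x) = a_2 + b_2·(x - 2) + c_2·(x - 2)² + d_2·(x - 2)³: c_2 = M_2/2 = 86/11, d_2 = (M_3 - M_2)/(6h_2) = -97/44, b_2 = Δ_2 - h_2(2M_2 + M_3)/6 = -42/11.

-3.8182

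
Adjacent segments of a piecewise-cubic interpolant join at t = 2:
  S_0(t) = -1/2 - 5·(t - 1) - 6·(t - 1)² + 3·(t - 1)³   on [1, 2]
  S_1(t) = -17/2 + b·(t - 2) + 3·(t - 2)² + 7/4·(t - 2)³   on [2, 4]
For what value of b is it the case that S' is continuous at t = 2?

S_0'(t) = -5 - 12·(t - 1) + 9·(t - 1)², so S_0'(2) = -8. On the right, S_1'(2) = b, so b = -8.

-8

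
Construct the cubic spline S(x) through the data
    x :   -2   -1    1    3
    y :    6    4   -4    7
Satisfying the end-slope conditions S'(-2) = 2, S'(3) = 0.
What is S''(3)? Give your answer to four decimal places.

Put m_i = S'' at the i-th knot. Here h = (1, 2, 2) and Δ = (-2, -4, 11/2), so the interior equations h_(i-1)·m_(i-1) + 2(h_(i-1)+h_i)·m_i + h_i·m_(i+1) = 6(Δ_i − Δ_(i-1)) read
  1·m_0 + 6·m_1 + 2·m_2 = 6(Δ_1 - Δ_0) = -12
  2·m_1 + 8·m_2 + 2·m_3 = 6(Δ_2 - Δ_1) = 57
Clamped end conditions give two more equations: 2h_0·m_0 + h_0·m_1 = 6(Δ_0 - S'(-2)) = -24 and h_2·m_2 + 2h_2·m_3 = 6(S'(3) - Δ_2) = -33.
Forward elimination and back-substitution give m_0 = -227/23, m_1 = -98/23, m_2 = 539/46, m_3 = -649/46.

-14.1087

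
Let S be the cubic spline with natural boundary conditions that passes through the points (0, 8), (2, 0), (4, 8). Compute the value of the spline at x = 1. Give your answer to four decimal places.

2.5000

With M_i denoting the second derivative at x_i, h_i = 2, 2, and Δ_i = (y_(i+1) − y_i)/h_i = -4, 4:
  2·M_0 + 8·M_1 + 2·M_2 = 6(Δ_1 - Δ_0) = 48
Natural end conditions: M_0 = M_2 = 0.
Hence M_0 = 0, M_1 = 6, M_2 = 0.
On [0, 2], S(x) = 8 - 6·x + 0·x² + 1/2·x³.
With x = 1: S(1) = 5/2.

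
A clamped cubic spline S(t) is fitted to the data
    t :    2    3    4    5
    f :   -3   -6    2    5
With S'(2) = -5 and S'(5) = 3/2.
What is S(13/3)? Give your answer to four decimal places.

Put M_i = S'' at the i-th knot. Here h = (1, 1, 1) and Δ = (-3, 8, 3), so the interior equations h_(i-1)·M_(i-1) + 2(h_(i-1)+h_i)·M_i + h_i·M_(i+1) = 6(Δ_i − Δ_(i-1)) read
  1·M_0 + 4·M_1 + 1·M_2 = 6(Δ_1 - Δ_0) = 66
  1·M_1 + 4·M_2 + 1·M_3 = 6(Δ_2 - Δ_1) = -30
Clamped end conditions give two more equations: 2h_0·M_0 + h_0·M_1 = 6(Δ_0 - S'(2)) = 12 and h_2·M_2 + 2h_2·M_3 = 6(S'(5) - Δ_2) = -9.
Solving the tridiagonal system: M_0 = -67/15, M_1 = 314/15, M_2 = -199/15, M_3 = 32/15.
On [4, 5], S(t) = 2 + 106/15·(t - 4) - 199/30·(t - 4)² + 77/30·(t - 4)³.
With (t - 4) = 1/3: S(13/3) = 1504/405.

3.7136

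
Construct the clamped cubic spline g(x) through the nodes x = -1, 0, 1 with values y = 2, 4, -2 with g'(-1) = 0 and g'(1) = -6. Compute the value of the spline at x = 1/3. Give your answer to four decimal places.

Write σ_i for g''(x_i). With h_i = 1, 1 and divided differences Δ_i = 2, -6, the continuity of g' gives the tridiagonal system
  1·σ_0 + 4·σ_1 + 1·σ_2 = 6(Δ_1 - Δ_0) = -48
Clamped end conditions give two more equations: 2h_0·σ_0 + h_0·σ_1 = 6(Δ_0 - g'(-1)) = 12 and h_1·σ_1 + 2h_1·σ_2 = 6(g'(1) - Δ_1) = 0.
Forward elimination and back-substitution give σ_0 = 15, σ_1 = -18, σ_2 = 9.
On [0, 1], g(x) = 4 - 3/2·x - 9·x² + 9/2·x³.
With x = 1/3: g(1/3) = 8/3.

2.6667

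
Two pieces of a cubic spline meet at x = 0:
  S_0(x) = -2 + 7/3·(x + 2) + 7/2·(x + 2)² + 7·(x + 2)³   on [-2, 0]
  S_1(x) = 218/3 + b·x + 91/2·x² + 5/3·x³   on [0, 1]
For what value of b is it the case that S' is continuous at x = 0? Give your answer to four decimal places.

S_0'(x) = 7/3 + 7·(x + 2) + 21·(x + 2)², so S_0'(0) = 301/3. On the right, S_1'(0) = b, so b = 301/3.

100.3333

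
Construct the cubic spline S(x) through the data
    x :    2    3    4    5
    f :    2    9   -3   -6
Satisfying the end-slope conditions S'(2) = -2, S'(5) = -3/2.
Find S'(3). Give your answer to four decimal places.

With m_i denoting the second derivative at x_i, h_i = 1, 1, 1, and Δ_i = (y_(i+1) − y_i)/h_i = 7, -12, -3:
  1·m_0 + 4·m_1 + 1·m_2 = 6(Δ_1 - Δ_0) = -114
  1·m_1 + 4·m_2 + 1·m_3 = 6(Δ_2 - Δ_1) = 54
Clamped end conditions give two more equations: 2h_0·m_0 + h_0·m_1 = 6(Δ_0 - S'(2)) = 54 and h_2·m_2 + 2h_2·m_3 = 6(S'(5) - Δ_2) = 9.
Solving: m_0 = 767/15, m_1 = -724/15, m_2 = 419/15, m_3 = -142/15.
On [3, 4], S'(x) = b_1 + 2c_1·(x - 3) + 3d_1·(x - 3)² with b_1 = Δ_1 - h_1(2m_1 + m_2)/6 = -17/30, c_1 = m_1/2 = -362/15, d_1 = (m_2 - m_1)/(6h_1) = 127/10. So S'(3) = -17/30.

-0.5667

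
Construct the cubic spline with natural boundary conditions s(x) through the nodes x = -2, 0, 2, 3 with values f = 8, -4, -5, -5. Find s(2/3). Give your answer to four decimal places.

-5.2222

Let σ_i = s''(x_i). Step sizes h_i = 2, 2, 1; slopes of the chords Δ_i = (y_(i+1) - y_i)/h_i = -6, -1/2, 0.
  2·σ_0 + 8·σ_1 + 2·σ_2 = 6(Δ_1 - Δ_0) = 33
  2·σ_1 + 6·σ_2 + 1·σ_3 = 6(Δ_2 - Δ_1) = 3
Natural end conditions: σ_0 = σ_3 = 0.
Solving the tridiagonal system: σ_0 = 0, σ_1 = 48/11, σ_2 = -21/22, σ_3 = 0.
On [0, 2], s(x) = -4 - 34/11·x + 24/11·x² - 39/88·x³.
With x = 2/3: s(2/3) = -47/9.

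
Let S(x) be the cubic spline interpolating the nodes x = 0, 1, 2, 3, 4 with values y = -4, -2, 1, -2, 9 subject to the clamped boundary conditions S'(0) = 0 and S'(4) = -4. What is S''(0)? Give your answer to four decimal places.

Write M_i for S''(x_i). With h_i = 1, 1, 1, 1 and divided differences Δ_i = 2, 3, -3, 11, the continuity of S' gives the tridiagonal system
  1·M_0 + 4·M_1 + 1·M_2 = 6(Δ_1 - Δ_0) = 6
  1·M_1 + 4·M_2 + 1·M_3 = 6(Δ_2 - Δ_1) = -36
  1·M_2 + 4·M_3 + 1·M_4 = 6(Δ_3 - Δ_2) = 84
Clamped end conditions give two more equations: 2h_0·M_0 + h_0·M_1 = 6(Δ_0 - S'(0)) = 12 and h_3·M_3 + 2h_3·M_4 = 6(S'(4) - Δ_3) = -90.
Solving: M_0 = 83/28, M_1 = 85/14, M_2 = -85/4, M_3 = 601/14, M_4 = -1861/28.

2.9643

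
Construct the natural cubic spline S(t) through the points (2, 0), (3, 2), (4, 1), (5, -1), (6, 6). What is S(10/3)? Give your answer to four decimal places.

2.0899

Put M_i = S'' at the i-th knot. Here h = (1, 1, 1, 1) and Δ = (2, -1, -2, 7), so the interior equations h_(i-1)·M_(i-1) + 2(h_(i-1)+h_i)·M_i + h_i·M_(i+1) = 6(Δ_i − Δ_(i-1)) read
  1·M_0 + 4·M_1 + 1·M_2 = 6(Δ_1 - Δ_0) = -18
  1·M_1 + 4·M_2 + 1·M_3 = 6(Δ_2 - Δ_1) = -6
  1·M_2 + 4·M_3 + 1·M_4 = 6(Δ_3 - Δ_2) = 54
Natural end conditions: M_0 = M_4 = 0.
Solving the tridiagonal system: M_0 = 0, M_1 = -24/7, M_2 = -30/7, M_3 = 102/7, M_4 = 0.
On [3, 4], S(t) = 2 + 6/7·(t - 3) - 12/7·(t - 3)² - 1/7·(t - 3)³.
With (t - 3) = 1/3: S(10/3) = 395/189.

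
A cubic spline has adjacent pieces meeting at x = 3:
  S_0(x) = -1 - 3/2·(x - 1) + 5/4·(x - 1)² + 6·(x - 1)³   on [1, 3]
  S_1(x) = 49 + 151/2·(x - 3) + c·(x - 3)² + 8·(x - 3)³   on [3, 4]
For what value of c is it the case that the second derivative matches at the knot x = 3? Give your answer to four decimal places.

37.2500

S_0''(x) = 5/2 + 36·(x - 1), so S_0''(3) = 149/2. On the right, S_1''(3) = 2c, so c = 149/4.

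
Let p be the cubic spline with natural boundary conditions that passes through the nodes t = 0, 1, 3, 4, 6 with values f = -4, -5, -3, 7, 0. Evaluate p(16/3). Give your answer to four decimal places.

Let m_i = p''(x_i). Step sizes h_i = 1, 2, 1, 2; slopes of the chords Δ_i = (y_(i+1) - y_i)/h_i = -1, 1, 10, -7/2.
  1·m_0 + 6·m_1 + 2·m_2 = 6(Δ_1 - Δ_0) = 12
  2·m_1 + 6·m_2 + 1·m_3 = 6(Δ_2 - Δ_1) = 54
  1·m_2 + 6·m_3 + 2·m_4 = 6(Δ_3 - Δ_2) = -81
Natural end conditions: m_0 = m_4 = 0.
Solving: m_0 = 0, m_1 = -65/31, m_2 = 381/31, m_3 = -482/31, m_4 = 0.
On [4, 6], p(t) = 7 + 1277/186·(t - 4) - 241/31·(t - 4)² + 241/186·(t - 4)³.
With (t - 4) = 4/3: p(16/3) = 13571/2511.

5.4046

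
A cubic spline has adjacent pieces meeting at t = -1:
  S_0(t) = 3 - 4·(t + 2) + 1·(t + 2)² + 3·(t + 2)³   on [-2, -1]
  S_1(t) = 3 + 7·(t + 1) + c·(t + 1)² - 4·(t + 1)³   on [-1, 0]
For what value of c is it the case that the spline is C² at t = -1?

S_0''(t) = 2 + 18·(t + 2), so S_0''(-1) = 20. On the right, S_1''(-1) = 2c, so c = 10.

10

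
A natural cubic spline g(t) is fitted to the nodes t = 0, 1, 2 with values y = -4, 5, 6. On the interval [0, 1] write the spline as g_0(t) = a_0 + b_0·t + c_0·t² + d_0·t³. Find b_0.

Let σ_i = g''(x_i). Step sizes h_i = 1, 1; slopes of the chords Δ_i = (y_(i+1) - y_i)/h_i = 9, 1.
  1·σ_0 + 4·σ_1 + 1·σ_2 = 6(Δ_1 - Δ_0) = -48
Natural end conditions: σ_0 = σ_2 = 0.
Forward elimination and back-substitution give σ_0 = 0, σ_1 = -12, σ_2 = 0.
On [0, 1], with g_0(t) = a_0 + b_0·t + c_0·t² + d_0·t³: c_0 = σ_0/2 = 0, d_0 = (σ_1 - σ_0)/(6h_0) = -2, b_0 = Δ_0 - h_0(2σ_0 + σ_1)/6 = 11.

11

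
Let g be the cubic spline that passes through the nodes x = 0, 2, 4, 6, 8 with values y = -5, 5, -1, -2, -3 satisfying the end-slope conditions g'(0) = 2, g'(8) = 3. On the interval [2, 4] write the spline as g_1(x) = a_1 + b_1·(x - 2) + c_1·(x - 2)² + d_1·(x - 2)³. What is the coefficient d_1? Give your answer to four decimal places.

Let m_i = g''(x_i). Step sizes h_i = 2, 2, 2, 2; slopes of the chords Δ_i = (y_(i+1) - y_i)/h_i = 5, -3, -1/2, -1/2.
  2·m_0 + 8·m_1 + 2·m_2 = 6(Δ_1 - Δ_0) = -48
  2·m_1 + 8·m_2 + 2·m_3 = 6(Δ_2 - Δ_1) = 15
  2·m_2 + 8·m_3 + 2·m_4 = 6(Δ_3 - Δ_2) = 0
Clamped end conditions give two more equations: 2h_0·m_0 + h_0·m_1 = 6(Δ_0 - g'(0)) = 18 and h_3·m_3 + 2h_3·m_4 = 6(g'(8) - Δ_3) = 21.
Hence m_0 = 65/7, m_1 = -67/7, m_2 = 5, m_3 = -41/14, m_4 = 47/7.
On [2, 4], with g_1(x) = a_1 + b_1·(x - 2) + c_1·(x - 2)² + d_1·(x - 2)³: c_1 = m_1/2 = -67/14, d_1 = (m_2 - m_1)/(6h_1) = 17/14, b_1 = Δ_1 - h_1(2m_1 + m_2)/6 = 12/7.

1.2143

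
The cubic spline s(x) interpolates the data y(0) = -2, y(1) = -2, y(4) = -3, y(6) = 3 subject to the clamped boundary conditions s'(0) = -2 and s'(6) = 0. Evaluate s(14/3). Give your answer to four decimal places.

-0.7227

Write M_i for s''(x_i). With h_i = 1, 3, 2 and divided differences Δ_i = 0, -1/3, 3, the continuity of s' gives the tridiagonal system
  1·M_0 + 8·M_1 + 3·M_2 = 6(Δ_1 - Δ_0) = -2
  3·M_1 + 10·M_2 + 2·M_3 = 6(Δ_2 - Δ_1) = 20
Clamped end conditions give two more equations: 2h_0·M_0 + h_0·M_1 = 6(Δ_0 - s'(0)) = 12 and h_2·M_2 + 2h_2·M_3 = 6(s'(6) - Δ_2) = -18.
Hence M_0 = 287/39, M_1 = -106/39, M_2 = 161/39, M_3 = -256/39.
On [4, 6], s(x) = -3 + 95/39·(x - 4) + 161/78·(x - 4)² - 139/156·(x - 4)³.
With (x - 4) = 2/3: s(14/3) = -761/1053.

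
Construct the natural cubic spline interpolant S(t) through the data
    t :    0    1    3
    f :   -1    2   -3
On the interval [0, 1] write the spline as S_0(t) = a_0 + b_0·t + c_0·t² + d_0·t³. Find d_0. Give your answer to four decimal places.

With σ_i denoting the second derivative at x_i, h_i = 1, 2, and Δ_i = (y_(i+1) − y_i)/h_i = 3, -5/2:
  1·σ_0 + 6·σ_1 + 2·σ_2 = 6(Δ_1 - Δ_0) = -33
Natural end conditions: σ_0 = σ_2 = 0.
Forward elimination and back-substitution give σ_0 = 0, σ_1 = -11/2, σ_2 = 0.
On [0, 1], with S_0(t) = a_0 + b_0·t + c_0·t² + d_0·t³: c_0 = σ_0/2 = 0, d_0 = (σ_1 - σ_0)/(6h_0) = -11/12, b_0 = Δ_0 - h_0(2σ_0 + σ_1)/6 = 47/12.

-0.9167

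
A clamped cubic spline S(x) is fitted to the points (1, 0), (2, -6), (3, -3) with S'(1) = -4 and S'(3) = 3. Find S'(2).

Write M_i for S''(x_i). With h_i = 1, 1 and divided differences Δ_i = -6, 3, the continuity of S' gives the tridiagonal system
  1·M_0 + 4·M_1 + 1·M_2 = 6(Δ_1 - Δ_0) = 54
Clamped end conditions give two more equations: 2h_0·M_0 + h_0·M_1 = 6(Δ_0 - S'(1)) = -12 and h_1·M_1 + 2h_1·M_2 = 6(S'(3) - Δ_1) = 0.
Hence M_0 = -16, M_1 = 20, M_2 = -10.
On [2, 3], S'(x) = b_1 + 2c_1·(x - 2) + 3d_1·(x - 2)² with b_1 = Δ_1 - h_1(2M_1 + M_2)/6 = -2, c_1 = M_1/2 = 10, d_1 = (M_2 - M_1)/(6h_1) = -5. So S'(2) = -2.

-2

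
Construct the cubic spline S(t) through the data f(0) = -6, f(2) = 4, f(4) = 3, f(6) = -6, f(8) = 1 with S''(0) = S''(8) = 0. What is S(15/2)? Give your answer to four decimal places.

-1.8424

Put σ_i = S'' at the i-th knot. Here h = (2, 2, 2, 2) and Δ = (5, -1/2, -9/2, 7/2), so the interior equations h_(i-1)·σ_(i-1) + 2(h_(i-1)+h_i)·σ_i + h_i·σ_(i+1) = 6(Δ_i − Δ_(i-1)) read
  2·σ_0 + 8·σ_1 + 2·σ_2 = 6(Δ_1 - Δ_0) = -33
  2·σ_1 + 8·σ_2 + 2·σ_3 = 6(Δ_2 - Δ_1) = -24
  2·σ_2 + 8·σ_3 + 2·σ_4 = 6(Δ_3 - Δ_2) = 48
Natural end conditions: σ_0 = σ_4 = 0.
Solving: σ_0 = 0, σ_1 = -351/112, σ_2 = -111/28, σ_3 = 783/112, σ_4 = 0.
On [6, 8], S(t) = -6 - 65/56·(t - 6) + 783/224·(t - 6)² - 261/448·(t - 6)³.
With (t - 6) = 3/2: S(15/2) = -6603/3584.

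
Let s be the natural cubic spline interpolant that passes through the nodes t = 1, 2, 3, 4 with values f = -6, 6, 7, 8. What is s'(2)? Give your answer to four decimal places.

6.1333

Put M_i = s'' at the i-th knot. Here h = (1, 1, 1) and Δ = (12, 1, 1), so the interior equations h_(i-1)·M_(i-1) + 2(h_(i-1)+h_i)·M_i + h_i·M_(i+1) = 6(Δ_i − Δ_(i-1)) read
  1·M_0 + 4·M_1 + 1·M_2 = 6(Δ_1 - Δ_0) = -66
  1·M_1 + 4·M_2 + 1·M_3 = 6(Δ_2 - Δ_1) = 0
Natural end conditions: M_0 = M_3 = 0.
Solving: M_0 = 0, M_1 = -88/5, M_2 = 22/5, M_3 = 0.
On [2, 3], s'(t) = b_1 + 2c_1·(t - 2) + 3d_1·(t - 2)² with b_1 = Δ_1 - h_1(2M_1 + M_2)/6 = 92/15, c_1 = M_1/2 = -44/5, d_1 = (M_2 - M_1)/(6h_1) = 11/3. So s'(2) = 92/15.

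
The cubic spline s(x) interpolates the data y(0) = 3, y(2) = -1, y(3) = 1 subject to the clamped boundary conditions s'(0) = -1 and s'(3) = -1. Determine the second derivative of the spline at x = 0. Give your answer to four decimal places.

-5.5000

Write m_i for s''(x_i). With h_i = 2, 1 and divided differences Δ_i = -2, 2, the continuity of s' gives the tridiagonal system
  2·m_0 + 6·m_1 + 1·m_2 = 6(Δ_1 - Δ_0) = 24
Clamped end conditions give two more equations: 2h_0·m_0 + h_0·m_1 = 6(Δ_0 - s'(0)) = -6 and h_1·m_1 + 2h_1·m_2 = 6(s'(3) - Δ_1) = -18.
Hence m_0 = -11/2, m_1 = 8, m_2 = -13.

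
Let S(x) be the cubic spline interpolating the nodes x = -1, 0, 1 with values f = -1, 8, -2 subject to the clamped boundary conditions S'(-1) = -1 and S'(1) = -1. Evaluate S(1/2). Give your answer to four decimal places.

Write σ_i for S''(x_i). With h_i = 1, 1 and divided differences Δ_i = 9, -10, the continuity of S' gives the tridiagonal system
  1·σ_0 + 4·σ_1 + 1·σ_2 = 6(Δ_1 - Δ_0) = -114
Clamped end conditions give two more equations: 2h_0·σ_0 + h_0·σ_1 = 6(Δ_0 - S'(-1)) = 60 and h_1·σ_1 + 2h_1·σ_2 = 6(S'(1) - Δ_1) = 54.
Solving the tridiagonal system: σ_0 = 117/2, σ_1 = -57, σ_2 = 111/2.
On [0, 1], S(x) = 8 - 1/4·x - 57/2·x² + 75/4·x³.
With x = 1/2: S(1/2) = 99/32.

3.0938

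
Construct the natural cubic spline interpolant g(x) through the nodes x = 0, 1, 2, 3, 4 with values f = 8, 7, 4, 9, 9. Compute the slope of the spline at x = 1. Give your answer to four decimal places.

-3.3929

With M_i denoting the second derivative at x_i, h_i = 1, 1, 1, 1, and Δ_i = (y_(i+1) − y_i)/h_i = -1, -3, 5, 0:
  1·M_0 + 4·M_1 + 1·M_2 = 6(Δ_1 - Δ_0) = -12
  1·M_1 + 4·M_2 + 1·M_3 = 6(Δ_2 - Δ_1) = 48
  1·M_2 + 4·M_3 + 1·M_4 = 6(Δ_3 - Δ_2) = -30
Natural end conditions: M_0 = M_4 = 0.
Forward elimination and back-substitution give M_0 = 0, M_1 = -201/28, M_2 = 117/7, M_3 = -327/28, M_4 = 0.
On [1, 2], g'(x) = b_1 + 2c_1·(x - 1) + 3d_1·(x - 1)² with b_1 = Δ_1 - h_1(2M_1 + M_2)/6 = -95/28, c_1 = M_1/2 = -201/56, d_1 = (M_2 - M_1)/(6h_1) = 223/56. So g'(1) = -95/28.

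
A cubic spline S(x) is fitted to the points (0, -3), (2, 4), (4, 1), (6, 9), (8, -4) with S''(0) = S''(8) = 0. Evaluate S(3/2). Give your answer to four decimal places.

Let M_i = S''(x_i). Step sizes h_i = 2, 2, 2, 2; slopes of the chords Δ_i = (y_(i+1) - y_i)/h_i = 7/2, -3/2, 4, -13/2.
  2·M_0 + 8·M_1 + 2·M_2 = 6(Δ_1 - Δ_0) = -30
  2·M_1 + 8·M_2 + 2·M_3 = 6(Δ_2 - Δ_1) = 33
  2·M_2 + 8·M_3 + 2·M_4 = 6(Δ_3 - Δ_2) = -63
Natural end conditions: M_0 = M_4 = 0.
Forward elimination and back-substitution give M_0 = 0, M_1 = -645/112, M_2 = 225/28, M_3 = -1107/112, M_4 = 0.
On [0, 2], S(x) = -3 + 607/112·x + 0·x² - 215/448·x³.
With x = 3/2: S(3/2) = 1797/512.

3.5098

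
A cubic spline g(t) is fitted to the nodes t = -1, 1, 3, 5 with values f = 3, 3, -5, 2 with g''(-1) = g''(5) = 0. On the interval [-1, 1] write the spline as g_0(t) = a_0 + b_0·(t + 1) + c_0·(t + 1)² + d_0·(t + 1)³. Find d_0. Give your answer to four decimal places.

-0.3917

With σ_i denoting the second derivative at x_i, h_i = 2, 2, 2, and Δ_i = (y_(i+1) − y_i)/h_i = 0, -4, 7/2:
  2·σ_0 + 8·σ_1 + 2·σ_2 = 6(Δ_1 - Δ_0) = -24
  2·σ_1 + 8·σ_2 + 2·σ_3 = 6(Δ_2 - Δ_1) = 45
Natural end conditions: σ_0 = σ_3 = 0.
Forward elimination and back-substitution give σ_0 = 0, σ_1 = -47/10, σ_2 = 34/5, σ_3 = 0.
On [-1, 1], with g_0(t) = a_0 + b_0·(t + 1) + c_0·(t + 1)² + d_0·(t + 1)³: c_0 = σ_0/2 = 0, d_0 = (σ_1 - σ_0)/(6h_0) = -47/120, b_0 = Δ_0 - h_0(2σ_0 + σ_1)/6 = 47/30.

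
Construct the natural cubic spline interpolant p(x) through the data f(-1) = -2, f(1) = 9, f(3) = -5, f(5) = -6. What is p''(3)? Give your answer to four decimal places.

7.7000

Write σ_i for p''(x_i). With h_i = 2, 2, 2 and divided differences Δ_i = 11/2, -7, -1/2, the continuity of p' gives the tridiagonal system
  2·σ_0 + 8·σ_1 + 2·σ_2 = 6(Δ_1 - Δ_0) = -75
  2·σ_1 + 8·σ_2 + 2·σ_3 = 6(Δ_2 - Δ_1) = 39
Natural end conditions: σ_0 = σ_3 = 0.
Forward elimination and back-substitution give σ_0 = 0, σ_1 = -113/10, σ_2 = 77/10, σ_3 = 0.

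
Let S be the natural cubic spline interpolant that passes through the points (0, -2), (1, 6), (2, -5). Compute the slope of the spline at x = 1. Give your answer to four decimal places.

-1.5000

Let m_i = S''(x_i). Step sizes h_i = 1, 1; slopes of the chords Δ_i = (y_(i+1) - y_i)/h_i = 8, -11.
  1·m_0 + 4·m_1 + 1·m_2 = 6(Δ_1 - Δ_0) = -114
Natural end conditions: m_0 = m_2 = 0.
Solving: m_0 = 0, m_1 = -57/2, m_2 = 0.
On [1, 2], S'(x) = b_1 + 2c_1·(x - 1) + 3d_1·(x - 1)² with b_1 = Δ_1 - h_1(2m_1 + m_2)/6 = -3/2, c_1 = m_1/2 = -57/4, d_1 = (m_2 - m_1)/(6h_1) = 19/4. So S'(1) = -3/2.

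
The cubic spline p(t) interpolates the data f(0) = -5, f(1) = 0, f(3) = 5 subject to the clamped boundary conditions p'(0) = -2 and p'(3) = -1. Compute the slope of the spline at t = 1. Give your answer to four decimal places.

Let M_i = p''(x_i). Step sizes h_i = 1, 2; slopes of the chords Δ_i = (y_(i+1) - y_i)/h_i = 5, 5/2.
  1·M_0 + 6·M_1 + 2·M_2 = 6(Δ_1 - Δ_0) = -15
Clamped end conditions give two more equations: 2h_0·M_0 + h_0·M_1 = 6(Δ_0 - p'(0)) = 42 and h_1·M_1 + 2h_1·M_2 = 6(p'(3) - Δ_1) = -21.
Solving: M_0 = 143/6, M_1 = -17/3, M_2 = -29/12.
On [1, 3], p'(t) = b_1 + 2c_1·(t - 1) + 3d_1·(t - 1)² with b_1 = Δ_1 - h_1(2M_1 + M_2)/6 = 85/12, c_1 = M_1/2 = -17/6, d_1 = (M_2 - M_1)/(6h_1) = 13/48. So p'(1) = 85/12.

7.0833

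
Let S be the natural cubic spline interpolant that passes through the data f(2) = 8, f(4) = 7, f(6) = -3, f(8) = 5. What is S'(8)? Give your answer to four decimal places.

Put M_i = S'' at the i-th knot. Here h = (2, 2, 2) and Δ = (-1/2, -5, 4), so the interior equations h_(i-1)·M_(i-1) + 2(h_(i-1)+h_i)·M_i + h_i·M_(i+1) = 6(Δ_i − Δ_(i-1)) read
  2·M_0 + 8·M_1 + 2·M_2 = 6(Δ_1 - Δ_0) = -27
  2·M_1 + 8·M_2 + 2·M_3 = 6(Δ_2 - Δ_1) = 54
Natural end conditions: M_0 = M_3 = 0.
Hence M_0 = 0, M_1 = -27/5, M_2 = 81/10, M_3 = 0.
On [6, 8], S'(t) = b_2 + 2c_2·(t - 6) + 3d_2·(t - 6)² with b_2 = Δ_2 - h_2(2M_2 + M_3)/6 = -7/5, c_2 = M_2/2 = 81/20, d_2 = (M_3 - M_2)/(6h_2) = -27/40. So S'(8) = 67/10.

6.7000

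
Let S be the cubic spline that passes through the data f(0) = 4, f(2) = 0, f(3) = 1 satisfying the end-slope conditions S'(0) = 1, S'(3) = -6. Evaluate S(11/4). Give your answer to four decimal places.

1.7734

Write M_i for S''(x_i). With h_i = 2, 1 and divided differences Δ_i = -2, 1, the continuity of S' gives the tridiagonal system
  2·M_0 + 6·M_1 + 1·M_2 = 6(Δ_1 - Δ_0) = 18
Clamped end conditions give two more equations: 2h_0·M_0 + h_0·M_1 = 6(Δ_0 - S'(0)) = -18 and h_1·M_1 + 2h_1·M_2 = 6(S'(3) - Δ_1) = -42.
Hence M_0 = -59/6, M_1 = 32/3, M_2 = -79/3.
On [2, 3], S(x) = 0 + 11/6·(x - 2) + 16/3·(x - 2)² - 37/6·(x - 2)³.
With (x - 2) = 3/4: S(11/4) = 227/128.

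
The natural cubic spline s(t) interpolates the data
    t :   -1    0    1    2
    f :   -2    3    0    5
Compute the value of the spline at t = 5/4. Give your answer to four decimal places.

With M_i denoting the second derivative at x_i, h_i = 1, 1, 1, and Δ_i = (y_(i+1) − y_i)/h_i = 5, -3, 5:
  1·M_0 + 4·M_1 + 1·M_2 = 6(Δ_1 - Δ_0) = -48
  1·M_1 + 4·M_2 + 1·M_3 = 6(Δ_2 - Δ_1) = 48
Natural end conditions: M_0 = M_3 = 0.
Solving: M_0 = 0, M_1 = -16, M_2 = 16, M_3 = 0.
On [1, 2], s(t) = 0 - 1/3·(t - 1) + 8·(t - 1)² - 8/3·(t - 1)³.
With (t - 1) = 1/4: s(5/4) = 3/8.

0.3750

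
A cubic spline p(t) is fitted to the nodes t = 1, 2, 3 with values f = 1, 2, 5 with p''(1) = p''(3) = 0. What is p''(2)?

Put M_i = p'' at the i-th knot. Here h = (1, 1) and Δ = (1, 3), so the interior equations h_(i-1)·M_(i-1) + 2(h_(i-1)+h_i)·M_i + h_i·M_(i+1) = 6(Δ_i − Δ_(i-1)) read
  1·M_0 + 4·M_1 + 1·M_2 = 6(Δ_1 - Δ_0) = 12
Natural end conditions: M_0 = M_2 = 0.
Solving the tridiagonal system: M_0 = 0, M_1 = 3, M_2 = 0.

3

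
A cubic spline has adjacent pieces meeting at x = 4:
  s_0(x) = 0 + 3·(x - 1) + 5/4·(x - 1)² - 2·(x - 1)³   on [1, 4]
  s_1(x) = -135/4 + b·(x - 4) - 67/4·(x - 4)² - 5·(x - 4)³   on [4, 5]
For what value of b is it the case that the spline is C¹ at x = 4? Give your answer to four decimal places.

s_0'(x) = 3 + 5/2·(x - 1) - 6·(x - 1)², so s_0'(4) = -87/2. On the right, s_1'(4) = b, so b = -87/2.

-43.5000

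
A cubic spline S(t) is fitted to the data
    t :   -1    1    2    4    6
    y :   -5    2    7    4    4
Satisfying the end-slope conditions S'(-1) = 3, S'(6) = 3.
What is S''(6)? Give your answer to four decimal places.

Write M_i for S''(x_i). With h_i = 2, 1, 2, 2 and divided differences Δ_i = 7/2, 5, -3/2, 0, the continuity of S' gives the tridiagonal system
  2·M_0 + 6·M_1 + 1·M_2 = 6(Δ_1 - Δ_0) = 9
  1·M_1 + 6·M_2 + 2·M_3 = 6(Δ_2 - Δ_1) = -39
  2·M_2 + 8·M_3 + 2·M_4 = 6(Δ_3 - Δ_2) = 9
Clamped end conditions give two more equations: 2h_0·M_0 + h_0·M_1 = 6(Δ_0 - S'(-1)) = 3 and h_3·M_3 + 2h_3·M_4 = 6(S'(6) - Δ_3) = 18.
Solving: M_0 = -189/244, M_1 = 186/61, M_2 = -945/122, M_3 = 135/61, M_4 = 207/61.

3.3934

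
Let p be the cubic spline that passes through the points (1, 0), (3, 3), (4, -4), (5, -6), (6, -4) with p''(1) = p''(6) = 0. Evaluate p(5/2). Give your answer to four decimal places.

With m_i denoting the second derivative at x_i, h_i = 2, 1, 1, 1, and Δ_i = (y_(i+1) − y_i)/h_i = 3/2, -7, -2, 2:
  2·m_0 + 6·m_1 + 1·m_2 = 6(Δ_1 - Δ_0) = -51
  1·m_1 + 4·m_2 + 1·m_3 = 6(Δ_2 - Δ_1) = 30
  1·m_2 + 4·m_3 + 1·m_4 = 6(Δ_3 - Δ_2) = 24
Natural end conditions: m_0 = m_4 = 0.
Hence m_0 = 0, m_1 = -861/86, m_2 = 390/43, m_3 = 321/86, m_4 = 0.
On [1, 3], p(x) = 0 + 208/43·(x - 1) + 0·(x - 1)² - 287/344·(x - 1)³.
With (x - 1) = 3/2: p(5/2) = 12219/2752.

4.4400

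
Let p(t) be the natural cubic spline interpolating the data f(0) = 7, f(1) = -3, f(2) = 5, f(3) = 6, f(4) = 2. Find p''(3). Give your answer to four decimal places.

-3.1071

Write m_i for p''(x_i). With h_i = 1, 1, 1, 1 and divided differences Δ_i = -10, 8, 1, -4, the continuity of p' gives the tridiagonal system
  1·m_0 + 4·m_1 + 1·m_2 = 6(Δ_1 - Δ_0) = 108
  1·m_1 + 4·m_2 + 1·m_3 = 6(Δ_2 - Δ_1) = -42
  1·m_2 + 4·m_3 + 1·m_4 = 6(Δ_3 - Δ_2) = -30
Natural end conditions: m_0 = m_4 = 0.
Forward elimination and back-substitution give m_0 = 0, m_1 = 879/28, m_2 = -123/7, m_3 = -87/28, m_4 = 0.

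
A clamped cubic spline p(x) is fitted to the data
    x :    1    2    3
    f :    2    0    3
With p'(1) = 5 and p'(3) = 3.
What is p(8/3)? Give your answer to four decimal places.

1.6852

Write σ_i for p''(x_i). With h_i = 1, 1 and divided differences Δ_i = -2, 3, the continuity of p' gives the tridiagonal system
  1·σ_0 + 4·σ_1 + 1·σ_2 = 6(Δ_1 - Δ_0) = 30
Clamped end conditions give two more equations: 2h_0·σ_0 + h_0·σ_1 = 6(Δ_0 - p'(1)) = -42 and h_1·σ_1 + 2h_1·σ_2 = 6(p'(3) - Δ_1) = 0.
Solving: σ_0 = -59/2, σ_1 = 17, σ_2 = -17/2.
On [2, 3], p(x) = 0 - 5/4·(x - 2) + 17/2·(x - 2)² - 17/4·(x - 2)³.
With (x - 2) = 2/3: p(8/3) = 91/54.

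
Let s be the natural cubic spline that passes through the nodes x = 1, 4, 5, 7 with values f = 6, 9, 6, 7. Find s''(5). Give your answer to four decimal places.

With M_i denoting the second derivative at x_i, h_i = 3, 1, 2, and Δ_i = (y_(i+1) − y_i)/h_i = 1, -3, 1/2:
  3·M_0 + 8·M_1 + 1·M_2 = 6(Δ_1 - Δ_0) = -24
  1·M_1 + 6·M_2 + 2·M_3 = 6(Δ_2 - Δ_1) = 21
Natural end conditions: M_0 = M_3 = 0.
Forward elimination and back-substitution give M_0 = 0, M_1 = -165/47, M_2 = 192/47, M_3 = 0.

4.0851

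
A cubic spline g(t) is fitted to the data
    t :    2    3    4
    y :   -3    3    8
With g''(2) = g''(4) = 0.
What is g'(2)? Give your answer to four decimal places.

Let M_i = g''(x_i). Step sizes h_i = 1, 1; slopes of the chords Δ_i = (y_(i+1) - y_i)/h_i = 6, 5.
  1·M_0 + 4·M_1 + 1·M_2 = 6(Δ_1 - Δ_0) = -6
Natural end conditions: M_0 = M_2 = 0.
Forward elimination and back-substitution give M_0 = 0, M_1 = -3/2, M_2 = 0.
On [2, 3], g'(t) = b_0 + 2c_0·(t - 2) + 3d_0·(t - 2)² with b_0 = Δ_0 - h_0(2M_0 + M_1)/6 = 25/4, c_0 = M_0/2 = 0, d_0 = (M_1 - M_0)/(6h_0) = -1/4. So g'(2) = 25/4.

6.2500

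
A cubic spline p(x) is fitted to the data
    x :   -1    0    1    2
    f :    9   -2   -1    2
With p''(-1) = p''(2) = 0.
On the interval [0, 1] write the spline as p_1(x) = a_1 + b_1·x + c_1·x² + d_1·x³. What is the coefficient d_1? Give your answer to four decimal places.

With M_i denoting the second derivative at x_i, h_i = 1, 1, 1, and Δ_i = (y_(i+1) − y_i)/h_i = -11, 1, 3:
  1·M_0 + 4·M_1 + 1·M_2 = 6(Δ_1 - Δ_0) = 72
  1·M_1 + 4·M_2 + 1·M_3 = 6(Δ_2 - Δ_1) = 12
Natural end conditions: M_0 = M_3 = 0.
Solving: M_0 = 0, M_1 = 92/5, M_2 = -8/5, M_3 = 0.
On [0, 1], with p_1(x) = a_1 + b_1·x + c_1·x² + d_1·x³: c_1 = M_1/2 = 46/5, d_1 = (M_2 - M_1)/(6h_1) = -10/3, b_1 = Δ_1 - h_1(2M_1 + M_2)/6 = -73/15.

-3.3333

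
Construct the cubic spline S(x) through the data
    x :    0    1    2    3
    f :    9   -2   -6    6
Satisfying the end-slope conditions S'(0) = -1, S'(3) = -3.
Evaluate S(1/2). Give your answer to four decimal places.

5.0667

Let m_i = S''(x_i). Step sizes h_i = 1, 1, 1; slopes of the chords Δ_i = (y_(i+1) - y_i)/h_i = -11, -4, 12.
  1·m_0 + 4·m_1 + 1·m_2 = 6(Δ_1 - Δ_0) = 42
  1·m_1 + 4·m_2 + 1·m_3 = 6(Δ_2 - Δ_1) = 96
Clamped end conditions give two more equations: 2h_0·m_0 + h_0·m_1 = 6(Δ_0 - S'(0)) = -60 and h_2·m_2 + 2h_2·m_3 = 6(S'(3) - Δ_2) = -90.
Solving: m_0 = -524/15, m_1 = 148/15, m_2 = 562/15, m_3 = -956/15.
On [0, 1], S(x) = 9 - 1·x - 262/15·x² + 112/15·x³.
With x = 1/2: S(1/2) = 76/15.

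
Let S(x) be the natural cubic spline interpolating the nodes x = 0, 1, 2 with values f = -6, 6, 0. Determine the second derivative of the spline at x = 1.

-27

Write M_i for S''(x_i). With h_i = 1, 1 and divided differences Δ_i = 12, -6, the continuity of S' gives the tridiagonal system
  1·M_0 + 4·M_1 + 1·M_2 = 6(Δ_1 - Δ_0) = -108
Natural end conditions: M_0 = M_2 = 0.
Solving: M_0 = 0, M_1 = -27, M_2 = 0.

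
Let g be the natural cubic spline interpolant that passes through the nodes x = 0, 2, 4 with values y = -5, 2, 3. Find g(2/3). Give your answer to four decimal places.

Write M_i for g''(x_i). With h_i = 2, 2 and divided differences Δ_i = 7/2, 1/2, the continuity of g' gives the tridiagonal system
  2·M_0 + 8·M_1 + 2·M_2 = 6(Δ_1 - Δ_0) = -18
Natural end conditions: M_0 = M_2 = 0.
Solving the tridiagonal system: M_0 = 0, M_1 = -9/4, M_2 = 0.
On [0, 2], g(x) = -5 + 17/4·x + 0·x² - 3/16·x³.
With x = 2/3: g(2/3) = -20/9.

-2.2222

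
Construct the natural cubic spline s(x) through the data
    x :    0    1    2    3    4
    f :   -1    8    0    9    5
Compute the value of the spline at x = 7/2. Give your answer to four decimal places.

8.8750

Put σ_i = s'' at the i-th knot. Here h = (1, 1, 1, 1) and Δ = (9, -8, 9, -4), so the interior equations h_(i-1)·σ_(i-1) + 2(h_(i-1)+h_i)·σ_i + h_i·σ_(i+1) = 6(Δ_i − Δ_(i-1)) read
  1·σ_0 + 4·σ_1 + 1·σ_2 = 6(Δ_1 - Δ_0) = -102
  1·σ_1 + 4·σ_2 + 1·σ_3 = 6(Δ_2 - Δ_1) = 102
  1·σ_2 + 4·σ_3 + 1·σ_4 = 6(Δ_3 - Δ_2) = -78
Natural end conditions: σ_0 = σ_4 = 0.
Forward elimination and back-substitution give σ_0 = 0, σ_1 = -36, σ_2 = 42, σ_3 = -30, σ_4 = 0.
On [3, 4], s(x) = 9 + 6·(x - 3) - 15·(x - 3)² + 5·(x - 3)³.
With (x - 3) = 1/2: s(7/2) = 71/8.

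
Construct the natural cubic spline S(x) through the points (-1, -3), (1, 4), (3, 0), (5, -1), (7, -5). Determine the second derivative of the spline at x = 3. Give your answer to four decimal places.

2.7857

Let σ_i = S''(x_i). Step sizes h_i = 2, 2, 2, 2; slopes of the chords Δ_i = (y_(i+1) - y_i)/h_i = 7/2, -2, -1/2, -2.
  2·σ_0 + 8·σ_1 + 2·σ_2 = 6(Δ_1 - Δ_0) = -33
  2·σ_1 + 8·σ_2 + 2·σ_3 = 6(Δ_2 - Δ_1) = 9
  2·σ_2 + 8·σ_3 + 2·σ_4 = 6(Δ_3 - Δ_2) = -9
Natural end conditions: σ_0 = σ_4 = 0.
Forward elimination and back-substitution give σ_0 = 0, σ_1 = -135/28, σ_2 = 39/14, σ_3 = -51/28, σ_4 = 0.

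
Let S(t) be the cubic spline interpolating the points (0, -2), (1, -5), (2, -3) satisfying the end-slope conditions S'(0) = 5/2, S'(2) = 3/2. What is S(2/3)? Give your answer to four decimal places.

-3.7778

Let σ_i = S''(x_i). Step sizes h_i = 1, 1; slopes of the chords Δ_i = (y_(i+1) - y_i)/h_i = -3, 2.
  1·σ_0 + 4·σ_1 + 1·σ_2 = 6(Δ_1 - Δ_0) = 30
Clamped end conditions give two more equations: 2h_0·σ_0 + h_0·σ_1 = 6(Δ_0 - S'(0)) = -33 and h_1·σ_1 + 2h_1·σ_2 = 6(S'(2) - Δ_1) = -3.
Hence σ_0 = -49/2, σ_1 = 16, σ_2 = -19/2.
On [0, 1], S(t) = -2 + 5/2·t - 49/4·t² + 27/4·t³.
With t = 2/3: S(2/3) = -34/9.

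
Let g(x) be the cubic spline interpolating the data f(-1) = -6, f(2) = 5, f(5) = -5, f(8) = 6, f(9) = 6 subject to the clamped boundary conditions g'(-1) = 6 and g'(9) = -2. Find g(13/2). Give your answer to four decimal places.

-0.2823

With σ_i denoting the second derivative at x_i, h_i = 3, 3, 3, 1, and Δ_i = (y_(i+1) − y_i)/h_i = 11/3, -10/3, 11/3, 0:
  3·σ_0 + 12·σ_1 + 3·σ_2 = 6(Δ_1 - Δ_0) = -42
  3·σ_1 + 12·σ_2 + 3·σ_3 = 6(Δ_2 - Δ_1) = 42
  3·σ_2 + 8·σ_3 + 1·σ_4 = 6(Δ_3 - Δ_2) = -22
Clamped end conditions give two more equations: 2h_0·σ_0 + h_0·σ_1 = 6(Δ_0 - g'(-1)) = -14 and h_3·σ_3 + 2h_3·σ_4 = 6(g'(9) - Δ_3) = -12.
Hence σ_0 = 5/29, σ_1 = -436/87, σ_2 = 511/87, σ_3 = -130/29, σ_4 = -109/29.
On [5, 8], g(x) = -5 + 1/29·(x - 5) + 511/174·(x - 5)² - 901/1566·(x - 5)³.
With (x - 5) = 3/2: g(13/2) = -131/464.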